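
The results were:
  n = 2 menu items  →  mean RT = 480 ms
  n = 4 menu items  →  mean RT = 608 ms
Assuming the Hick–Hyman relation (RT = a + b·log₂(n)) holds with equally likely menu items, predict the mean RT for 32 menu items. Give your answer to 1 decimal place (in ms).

992.0 ms

Fit slope and intercept:
  b = (608 − 480) / (log₂ 4 − log₂ 2) = 128 / (2 − 1) = 128.000 ms/bit
  a = 480 − 128.000 × 1 = 352.000 ms
Then RT(32) = 352.000 + 128.000 × log₂ 32 = 352.000 + 128.000 × 5 ≈ 992.000 ms.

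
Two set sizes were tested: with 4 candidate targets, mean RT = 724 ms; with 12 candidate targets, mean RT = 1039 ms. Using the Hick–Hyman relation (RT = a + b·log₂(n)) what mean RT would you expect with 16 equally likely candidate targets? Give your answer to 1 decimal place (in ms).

Solve the two-equation system in a and b:
  b = (1039 − 724) / (log₂ 12 − log₂ 4) = 315 / (3.5850 − 2) = 198.743 ms/bit
  a = 724 − 198.743 × 2 = 326.514 ms
Then RT(16) = 326.514 + 198.743 × log₂ 16 = 326.514 + 198.743 × 4 ≈ 1121.486 ms.

1121.5 ms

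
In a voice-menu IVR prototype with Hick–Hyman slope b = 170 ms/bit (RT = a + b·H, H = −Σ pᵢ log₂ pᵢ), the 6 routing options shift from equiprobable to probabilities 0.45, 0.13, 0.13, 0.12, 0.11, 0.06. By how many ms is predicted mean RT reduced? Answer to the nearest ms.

Equiprobable entropy H₀ = log₂ 6 = 2.5850 bits.
Skewed entropy H = −Σ pᵢ log₂ pᵢ = 2.2446 bits.
ΔRT = b·(H₀ − H) = 170 × 0.3404 = 57.87 ms.

58 ms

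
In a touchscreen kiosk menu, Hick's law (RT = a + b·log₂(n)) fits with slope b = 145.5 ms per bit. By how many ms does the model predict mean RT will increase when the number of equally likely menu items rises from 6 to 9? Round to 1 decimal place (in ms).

85.1 ms

ΔRT = (a + b log₂ n₂) − (a + b log₂ n₁) = b·(log₂ n₂ − log₂ n₁).
log₂(9) − log₂(6) = 3.1699 − 2.5850 = 0.5850.
ΔRT = 145.5 × 0.5850 = 85.112 ms.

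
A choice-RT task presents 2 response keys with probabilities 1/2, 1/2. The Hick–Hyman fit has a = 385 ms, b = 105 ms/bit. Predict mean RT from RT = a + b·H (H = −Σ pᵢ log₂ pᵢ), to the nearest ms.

Each term −pᵢ log₂ pᵢ: 0.5·1 + 0.5·1; summed, H = 1.000 bits.
Mean RT = a + bH = 385 + 105·1.000 = 490.00 ms.

490 ms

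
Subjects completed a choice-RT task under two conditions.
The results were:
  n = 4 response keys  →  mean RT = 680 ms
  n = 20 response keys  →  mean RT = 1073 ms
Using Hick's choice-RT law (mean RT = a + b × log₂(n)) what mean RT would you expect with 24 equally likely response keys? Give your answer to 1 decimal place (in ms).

With log₂ n on the abscissa the relation is linear; from the two conditions:
  b = (1073 − 680) / (log₂ 20 − log₂ 4) = 393 / (4.3219 − 2) = 169.256 ms/bit
  a = 680 − 169.256 × 2 = 341.488 ms
Then RT(24) = 341.488 + 169.256 × log₂ 24 = 341.488 + 169.256 × 4.5850 ≈ 1117.520 ms.

1117.5 ms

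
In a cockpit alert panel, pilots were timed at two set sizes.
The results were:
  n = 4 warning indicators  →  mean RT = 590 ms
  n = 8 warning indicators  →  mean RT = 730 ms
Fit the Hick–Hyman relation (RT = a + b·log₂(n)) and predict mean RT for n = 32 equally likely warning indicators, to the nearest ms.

RT is linear in log₂ n, so two points fix the line:
  b = (730 − 590) / (log₂ 8 − log₂ 4) = 140 / (3 − 2) = 140 ms/bit
  a = 590 − 140 × 2 = 310 ms
Then RT(32) = 310 + 140 × log₂ 32 = 310 + 140 × 5 ≈ 1010.000 ms.

1010 ms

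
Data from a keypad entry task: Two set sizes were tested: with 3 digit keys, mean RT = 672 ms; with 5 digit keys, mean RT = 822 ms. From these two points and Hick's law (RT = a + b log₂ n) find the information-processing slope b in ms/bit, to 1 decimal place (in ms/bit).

203.5 ms/bit

The slope on a log₂ axis is (822 − 672) / (2.3219 − 1.5850) = 203.537 ms/bit.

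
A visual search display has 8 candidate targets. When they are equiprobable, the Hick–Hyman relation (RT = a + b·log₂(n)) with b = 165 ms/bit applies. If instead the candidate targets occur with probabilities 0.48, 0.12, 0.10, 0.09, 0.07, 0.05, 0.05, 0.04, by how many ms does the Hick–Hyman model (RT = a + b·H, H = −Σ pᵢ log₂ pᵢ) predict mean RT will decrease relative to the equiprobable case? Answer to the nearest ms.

98 ms

Equiprobable entropy H₀ = log₂ 8 = 3.0000 bits.
Skewed entropy H = −Σ pᵢ log₂ pᵢ = 2.4067 bits.
ΔRT = b·(H₀ − H) = 165 × 0.5933 = 97.90 ms.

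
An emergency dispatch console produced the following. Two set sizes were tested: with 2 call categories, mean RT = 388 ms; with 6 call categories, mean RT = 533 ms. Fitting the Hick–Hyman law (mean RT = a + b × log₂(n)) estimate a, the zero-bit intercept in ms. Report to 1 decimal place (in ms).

The slope on a log₂ axis is (533 − 388) / (2.5850 − 1) = 91.485 ms/bit.
Intercept: a = 388 − 91.485·log₂(2) = 296.515 ms.

296.5 ms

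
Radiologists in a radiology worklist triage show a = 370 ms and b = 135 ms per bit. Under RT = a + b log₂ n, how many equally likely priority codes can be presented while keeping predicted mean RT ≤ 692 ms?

135·log₂ n ≤ 692 − 370 = 322, giving log₂ n ≤ 2.3852 and n ≤ 5.224. The largest whole number is 5.

5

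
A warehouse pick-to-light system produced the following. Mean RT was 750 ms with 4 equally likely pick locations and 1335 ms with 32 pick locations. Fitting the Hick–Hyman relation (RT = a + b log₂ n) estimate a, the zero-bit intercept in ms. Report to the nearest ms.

b = (RT₂ − RT₁)/(log₂ n₂ − log₂ n₁) = (1335 − 750)/(5 − 2) = 195 ms/bit.
Intercept: a = 750 − 195·log₂(4) = 360.000 ms.

360 ms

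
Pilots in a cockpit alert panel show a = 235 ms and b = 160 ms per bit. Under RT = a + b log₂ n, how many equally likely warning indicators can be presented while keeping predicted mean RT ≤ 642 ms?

5

Set 235 + 160·log₂ n ≤ 642 → log₂ n ≤ (642 − 235)/160 = 2.5438.
So n ≤ 2^2.5438 = 5.831; the largest integer n is 5.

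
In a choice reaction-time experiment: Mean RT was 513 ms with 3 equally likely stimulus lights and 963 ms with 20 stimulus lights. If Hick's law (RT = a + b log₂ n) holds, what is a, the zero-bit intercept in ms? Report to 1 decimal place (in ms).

The slope on a log₂ axis is (963 − 513) / (4.3219 − 1.5850) = 164.416 ms/bit.
a = RT₁ − b·log₂ n₁ = 513 − 164.416 × 1.5850 = 252.407 ms.

252.4 ms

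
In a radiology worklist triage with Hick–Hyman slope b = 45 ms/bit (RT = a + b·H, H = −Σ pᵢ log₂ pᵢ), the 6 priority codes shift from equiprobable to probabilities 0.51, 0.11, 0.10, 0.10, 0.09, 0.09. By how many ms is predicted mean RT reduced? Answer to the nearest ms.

The RT saving is b·ΔH. Equiprobable H₀ = log₂(6) = 2.5850 bits; with the given probabilities H = 2.1354 bits.
b·(H₀ − H) = 45 × (2.5850 − 2.1354) = 20.23 ms.

20 ms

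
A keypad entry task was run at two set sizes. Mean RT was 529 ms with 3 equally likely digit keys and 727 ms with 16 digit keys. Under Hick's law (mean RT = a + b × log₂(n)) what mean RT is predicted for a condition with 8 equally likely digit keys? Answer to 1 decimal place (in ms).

645.0 ms

With log₂ n on the abscissa the relation is linear; from the two conditions:
  b = (727 − 529) / (log₂ 16 − log₂ 3) = 198 / (4 − 1.5850) = 81.986 ms/bit
  a = 529 − 81.986 × 1.5850 = 399.055 ms
Then RT(8) = 399.055 + 81.986 × log₂ 8 = 399.055 + 81.986 × 3 ≈ 645.014 ms.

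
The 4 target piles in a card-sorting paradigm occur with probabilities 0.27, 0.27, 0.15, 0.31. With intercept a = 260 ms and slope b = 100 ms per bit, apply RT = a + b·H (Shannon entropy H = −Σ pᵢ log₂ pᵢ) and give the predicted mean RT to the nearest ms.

Entropy contributions −pᵢ log₂ pᵢ: 0.5100, 0.5100, 0.4105, 0.5238; sum H = 1.9544 bits.
RT = a + bH = 260 + 100·1.9544 = 455.44 ms.

455 ms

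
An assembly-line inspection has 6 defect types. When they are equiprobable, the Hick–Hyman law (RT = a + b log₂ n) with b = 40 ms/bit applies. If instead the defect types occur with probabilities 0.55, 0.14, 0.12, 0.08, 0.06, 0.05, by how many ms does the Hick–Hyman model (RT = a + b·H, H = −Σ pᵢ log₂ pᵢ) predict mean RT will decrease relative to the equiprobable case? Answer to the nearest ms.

Equiprobable entropy H₀ = log₂ 6 = 2.5850 bits.
Skewed entropy H = −Σ pᵢ log₂ pᵢ = 1.9897 bits.
ΔRT = b·(H₀ − H) = 40 × 0.5953 = 23.81 ms.

24 ms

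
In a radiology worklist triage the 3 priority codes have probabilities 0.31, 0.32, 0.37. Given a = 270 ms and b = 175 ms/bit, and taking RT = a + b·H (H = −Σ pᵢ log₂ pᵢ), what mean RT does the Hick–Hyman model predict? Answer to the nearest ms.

547 ms

Entropy contributions −pᵢ log₂ pᵢ: 0.5238, 0.5260, 0.5307; sum H = 1.5806 bits.
RT = a + bH = 270 + 175·1.5806 = 546.60 ms.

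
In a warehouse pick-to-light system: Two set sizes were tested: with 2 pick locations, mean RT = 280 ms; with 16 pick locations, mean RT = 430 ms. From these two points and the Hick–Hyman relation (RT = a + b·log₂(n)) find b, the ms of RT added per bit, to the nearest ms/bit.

50 ms/bit

Slope: b = (430 − 280) / (log₂ 16 − log₂ 2) = 150/3.0000 = 50 ms/bit.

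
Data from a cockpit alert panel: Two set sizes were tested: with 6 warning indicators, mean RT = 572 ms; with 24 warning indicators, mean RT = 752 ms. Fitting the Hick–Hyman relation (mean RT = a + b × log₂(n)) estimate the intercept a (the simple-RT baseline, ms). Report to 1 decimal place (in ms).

The slope on a log₂ axis is (752 − 572) / (4.5850 − 2.5850) = 90.000 ms/bit.
Intercept: a = 572 − 90.000·log₂(6) = 339.353 ms.

339.4 ms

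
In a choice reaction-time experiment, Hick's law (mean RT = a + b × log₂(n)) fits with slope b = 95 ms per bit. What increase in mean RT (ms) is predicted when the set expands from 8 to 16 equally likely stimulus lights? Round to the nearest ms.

Only the slope matters, since a is common to both: ΔRT = b·log₂(n₂/n₁).
log₂(16) − log₂(8) = log₂(16/8) = log₂(2) = 1.
ΔRT = 95 × 1.0000 = 95.000 ms.

95 ms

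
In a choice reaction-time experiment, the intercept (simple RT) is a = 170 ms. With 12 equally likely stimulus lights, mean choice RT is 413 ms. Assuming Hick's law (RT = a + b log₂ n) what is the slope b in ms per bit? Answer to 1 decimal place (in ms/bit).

67.8 ms/bit

b = (413 − 170) / log₂(12) = 243 / 3.5850 = 67.783 ms/bit.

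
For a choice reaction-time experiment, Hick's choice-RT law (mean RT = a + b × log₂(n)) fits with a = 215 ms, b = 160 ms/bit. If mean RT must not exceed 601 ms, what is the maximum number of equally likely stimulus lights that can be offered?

5

160·log₂ n ≤ 601 − 215 = 386, giving log₂ n ≤ 2.4125 and n ≤ 5.324. The largest whole number is 5.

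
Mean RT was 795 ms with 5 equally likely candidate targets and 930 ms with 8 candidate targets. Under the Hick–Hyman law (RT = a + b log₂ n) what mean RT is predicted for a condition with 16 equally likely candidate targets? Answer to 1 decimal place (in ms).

Solve the two-equation system in a and b:
  b = (930 − 795) / (log₂ 8 − log₂ 5) = 135 / (3 − 2.3219) = 199.094 ms/bit
  a = 795 − 199.094 × 2.3219 = 332.718 ms
Then RT(16) = 332.718 + 199.094 × log₂ 16 = 332.718 + 199.094 × 4 ≈ 1129.094 ms.

1129.1 ms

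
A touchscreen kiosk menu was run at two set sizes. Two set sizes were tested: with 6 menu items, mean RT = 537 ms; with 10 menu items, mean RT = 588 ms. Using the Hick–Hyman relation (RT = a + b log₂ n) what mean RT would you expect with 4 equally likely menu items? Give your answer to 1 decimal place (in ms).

496.5 ms

RT is linear in log₂ n, so two points fix the line:
  b = (588 − 537) / (log₂ 10 − log₂ 6) = 51 / (3.3219 − 2.5850) = 69.203 ms/bit
  a = 537 − 69.203 × 2.5850 = 358.114 ms
Then RT(4) = 358.114 + 69.203 × log₂ 4 = 358.114 + 69.203 × 2 ≈ 496.519 ms.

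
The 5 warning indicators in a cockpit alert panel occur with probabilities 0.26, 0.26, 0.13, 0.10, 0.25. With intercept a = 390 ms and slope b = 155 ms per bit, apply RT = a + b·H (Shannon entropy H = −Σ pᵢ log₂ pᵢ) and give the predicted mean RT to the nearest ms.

735 ms

H = 0.26·log₂(1/0.26) + 0.26·log₂(1/0.26) + 0.13·log₂(1/0.13) + 0.10·log₂(1/0.10) + 0.25·log₂(1/0.25) = 2.2254 bits.
RT = 390 + 155 × 2.2254 = 734.94 ms.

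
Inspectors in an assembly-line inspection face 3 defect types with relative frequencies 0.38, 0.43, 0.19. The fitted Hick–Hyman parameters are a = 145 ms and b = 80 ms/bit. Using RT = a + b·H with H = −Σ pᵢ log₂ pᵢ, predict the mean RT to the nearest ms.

266 ms

Entropy contributions −pᵢ log₂ pᵢ: 0.5305, 0.5236, 0.4552; sum H = 1.5092 bits.
RT = a + bH = 145 + 80·1.5092 = 265.74 ms.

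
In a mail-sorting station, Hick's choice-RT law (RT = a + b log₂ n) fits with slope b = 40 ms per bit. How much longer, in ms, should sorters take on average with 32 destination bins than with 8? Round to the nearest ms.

80 ms

Only the slope matters, since a is common to both: ΔRT = b·log₂(n₂/n₁).
log₂(32) − log₂(8) = log₂(32/8) = log₂(4) = 2.
ΔRT = 40 × 2.0000 = 80.000 ms.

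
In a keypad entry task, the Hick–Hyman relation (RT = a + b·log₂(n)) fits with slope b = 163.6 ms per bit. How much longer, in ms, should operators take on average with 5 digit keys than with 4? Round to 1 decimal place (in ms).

52.7 ms

The intercept a cancels: ΔRT = b·(log₂ n₂ − log₂ n₁) = b·log₂(n₂/n₁).
log₂(5) − log₂(4) = 2.3219 − 2 = 0.3219.
ΔRT = 163.6 × 0.3219 = 52.667 ms.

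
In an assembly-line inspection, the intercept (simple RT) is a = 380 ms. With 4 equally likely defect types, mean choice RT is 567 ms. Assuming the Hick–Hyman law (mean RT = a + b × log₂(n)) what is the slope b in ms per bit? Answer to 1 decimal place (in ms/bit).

b = (567 − 380) / log₂(4) = 187 / 2 = 93.500 ms/bit.

93.5 ms/bit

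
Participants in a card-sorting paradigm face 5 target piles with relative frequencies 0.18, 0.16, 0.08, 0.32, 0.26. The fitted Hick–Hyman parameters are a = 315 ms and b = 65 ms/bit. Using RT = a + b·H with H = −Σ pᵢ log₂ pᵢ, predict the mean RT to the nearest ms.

457 ms

Entropy contributions −pᵢ log₂ pᵢ: 0.4453, 0.4230, 0.2915, 0.5260, 0.5053; sum H = 2.1912 bits.
RT = a + bH = 315 + 65·2.1912 = 457.43 ms.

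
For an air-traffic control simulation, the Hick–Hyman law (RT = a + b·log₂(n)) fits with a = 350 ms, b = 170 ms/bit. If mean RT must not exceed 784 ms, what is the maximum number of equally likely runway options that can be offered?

Information budget: (784 − 350)/170 = 2.5529 bits, so n ≤ 2^2.5529 = 5.868 → at most 5.

5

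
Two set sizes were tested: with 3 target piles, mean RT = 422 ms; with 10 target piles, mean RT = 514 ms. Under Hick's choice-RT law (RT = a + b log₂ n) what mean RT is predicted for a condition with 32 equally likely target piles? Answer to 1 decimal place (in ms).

602.9 ms

Fit slope and intercept:
  b = (514 − 422) / (log₂ 10 − log₂ 3) = 92 / (3.3219 − 1.5850) = 52.966 ms/bit
  a = 422 − 52.966 × 1.5850 = 338.051 ms
Then RT(32) = 338.051 + 52.966 × log₂ 32 = 338.051 + 52.966 × 5 ≈ 602.881 ms.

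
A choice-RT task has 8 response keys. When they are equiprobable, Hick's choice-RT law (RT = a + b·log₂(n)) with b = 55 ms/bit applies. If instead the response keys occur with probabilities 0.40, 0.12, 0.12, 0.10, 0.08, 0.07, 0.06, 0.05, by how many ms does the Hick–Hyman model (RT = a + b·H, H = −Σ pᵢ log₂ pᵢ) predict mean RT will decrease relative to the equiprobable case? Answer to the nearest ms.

The RT saving is b·ΔH. Equiprobable H₀ = log₂(8) = 3.0000 bits; with the given probabilities H = 2.6148 bits.
b·(H₀ − H) = 55 × (3.0000 − 2.6148) = 21.19 ms.

21 ms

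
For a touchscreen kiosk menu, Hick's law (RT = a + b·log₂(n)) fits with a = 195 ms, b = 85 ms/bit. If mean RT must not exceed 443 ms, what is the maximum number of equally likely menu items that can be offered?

7

Set 195 + 85·log₂ n ≤ 443 → log₂ n ≤ (443 − 195)/85 = 2.9176.
So n ≤ 2^2.9176 = 7.556; the largest integer n is 7.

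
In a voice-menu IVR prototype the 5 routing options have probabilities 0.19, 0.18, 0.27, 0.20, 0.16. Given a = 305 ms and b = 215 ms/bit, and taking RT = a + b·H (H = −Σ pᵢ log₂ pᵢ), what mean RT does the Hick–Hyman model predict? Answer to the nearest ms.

799 ms

H = 0.19·log₂(1/0.19) + 0.18·log₂(1/0.18) + 0.27·log₂(1/0.27) + 0.20·log₂(1/0.20) + 0.16·log₂(1/0.16) = 2.2980 bits.
RT = 305 + 215 × 2.2980 = 799.06 ms.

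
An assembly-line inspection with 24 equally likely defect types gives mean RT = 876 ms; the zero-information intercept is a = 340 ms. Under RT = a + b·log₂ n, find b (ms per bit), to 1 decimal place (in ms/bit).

116.9 ms/bit

b = (876 − 340) / log₂(24) = 536 / 4.5850 = 116.904 ms/bit.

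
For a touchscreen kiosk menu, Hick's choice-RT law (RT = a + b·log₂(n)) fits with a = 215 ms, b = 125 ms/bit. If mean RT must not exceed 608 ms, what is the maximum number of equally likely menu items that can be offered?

8

125·log₂ n ≤ 608 − 215 = 393, giving log₂ n ≤ 3.1440 and n ≤ 8.840. The largest whole number is 8.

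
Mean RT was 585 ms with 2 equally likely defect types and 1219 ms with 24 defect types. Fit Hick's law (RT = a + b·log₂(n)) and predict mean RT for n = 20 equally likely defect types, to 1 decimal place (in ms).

Solve the two-equation system in a and b:
  b = (1219 − 585) / (log₂ 24 − log₂ 2) = 634 / (4.5850 − 1) = 176.850 ms/bit
  a = 585 − 176.850 × 1 = 408.150 ms
Then RT(20) = 408.150 + 176.850 × log₂ 20 = 408.150 + 176.850 × 4.3219 ≈ 1172.482 ms.

1172.5 ms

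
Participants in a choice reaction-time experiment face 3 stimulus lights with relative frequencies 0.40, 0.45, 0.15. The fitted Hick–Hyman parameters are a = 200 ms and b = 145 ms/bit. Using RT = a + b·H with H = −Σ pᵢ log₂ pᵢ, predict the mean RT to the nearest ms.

Entropy contributions −pᵢ log₂ pᵢ: 0.5288, 0.5184, 0.4105; sum H = 1.4577 bits.
RT = a + bH = 200 + 145·1.4577 = 411.37 ms.

411 ms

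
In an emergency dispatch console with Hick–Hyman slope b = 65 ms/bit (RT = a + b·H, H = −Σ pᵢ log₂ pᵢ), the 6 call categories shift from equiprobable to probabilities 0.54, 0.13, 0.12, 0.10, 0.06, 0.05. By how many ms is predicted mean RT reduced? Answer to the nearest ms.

The RT saving is b·ΔH. Equiprobable H₀ = log₂(6) = 2.5850 bits; with the given probabilities H = 2.0216 bits.
b·(H₀ − H) = 65 × (2.5850 − 2.0216) = 36.62 ms.

37 ms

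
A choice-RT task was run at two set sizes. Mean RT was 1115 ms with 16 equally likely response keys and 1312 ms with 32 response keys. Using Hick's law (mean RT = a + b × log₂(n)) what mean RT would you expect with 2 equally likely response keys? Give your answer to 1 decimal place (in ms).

524.0 ms

Solve the two-equation system in a and b:
  b = (1312 − 1115) / (log₂ 32 − log₂ 16) = 197 / (5 − 4) = 197.000 ms/bit
  a = 1115 − 197.000 × 4 = 327.000 ms
Then RT(2) = 327.000 + 197.000 × log₂ 2 = 327.000 + 197.000 × 1 ≈ 524.000 ms.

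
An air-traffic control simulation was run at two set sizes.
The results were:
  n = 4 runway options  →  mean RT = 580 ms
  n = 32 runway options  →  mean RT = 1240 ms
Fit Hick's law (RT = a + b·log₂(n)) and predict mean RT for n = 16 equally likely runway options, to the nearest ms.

1020 ms

RT is linear in log₂ n, so two points fix the line:
  b = (1240 − 580) / (log₂ 32 − log₂ 4) = 660 / (5 − 2) = 220 ms/bit
  a = 580 − 220 × 2 = 140 ms
Then RT(16) = 140 + 220 × log₂ 16 = 140 + 220 × 4 ≈ 1020.000 ms.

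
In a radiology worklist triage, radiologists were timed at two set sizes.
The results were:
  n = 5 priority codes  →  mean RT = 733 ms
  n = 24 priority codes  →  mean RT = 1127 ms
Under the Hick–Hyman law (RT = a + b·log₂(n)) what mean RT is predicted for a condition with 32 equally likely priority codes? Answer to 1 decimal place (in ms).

Fit slope and intercept:
  b = (1127 − 733) / (log₂ 24 − log₂ 5) = 394 / (4.5850 − 2.3219) = 174.103 ms/bit
  a = 733 − 174.103 × 2.3219 = 328.746 ms
Then RT(32) = 328.746 + 174.103 × log₂ 32 = 328.746 + 174.103 × 5 ≈ 1199.259 ms.

1199.3 ms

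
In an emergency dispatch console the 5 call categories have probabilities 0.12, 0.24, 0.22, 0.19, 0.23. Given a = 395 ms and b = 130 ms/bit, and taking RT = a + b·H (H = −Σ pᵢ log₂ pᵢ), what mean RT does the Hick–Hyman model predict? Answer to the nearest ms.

H = 0.12·log₂(1/0.12) + 0.24·log₂(1/0.24) + 0.22·log₂(1/0.22) + 0.19·log₂(1/0.19) + 0.23·log₂(1/0.23) = 2.2847 bits.
RT = 395 + 130 × 2.2847 = 692.01 ms.

692 ms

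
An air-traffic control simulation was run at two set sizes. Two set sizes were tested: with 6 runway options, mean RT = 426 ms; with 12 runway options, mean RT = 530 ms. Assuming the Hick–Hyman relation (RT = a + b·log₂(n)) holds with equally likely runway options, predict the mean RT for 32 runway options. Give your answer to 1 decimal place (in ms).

677.2 ms

Solve the two-equation system in a and b:
  b = (530 − 426) / (log₂ 12 − log₂ 6) = 104 / (3.5850 − 2.5850) = 104.000 ms/bit
  a = 426 − 104.000 × 2.5850 = 157.164 ms
Then RT(32) = 157.164 + 104.000 × log₂ 32 = 157.164 + 104.000 × 5 ≈ 677.164 ms.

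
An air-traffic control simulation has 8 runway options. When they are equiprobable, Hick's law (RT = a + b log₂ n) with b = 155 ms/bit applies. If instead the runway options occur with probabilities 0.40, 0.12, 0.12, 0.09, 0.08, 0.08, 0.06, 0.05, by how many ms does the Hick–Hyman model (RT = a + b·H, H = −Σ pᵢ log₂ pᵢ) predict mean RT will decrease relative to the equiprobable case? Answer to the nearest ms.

The RT saving is b·ΔH. Equiprobable H₀ = log₂(8) = 3.0000 bits; with the given probabilities H = 2.6182 bits.
b·(H₀ − H) = 155 × (3.0000 − 2.6182) = 59.18 ms.

59 ms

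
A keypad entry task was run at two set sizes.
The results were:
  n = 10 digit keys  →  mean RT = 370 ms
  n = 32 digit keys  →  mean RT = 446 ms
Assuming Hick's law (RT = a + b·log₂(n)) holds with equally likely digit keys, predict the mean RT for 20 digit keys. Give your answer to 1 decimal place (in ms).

415.3 ms

Fit slope and intercept:
  b = (446 − 370) / (log₂ 32 − log₂ 10) = 76 / (5 − 3.3219) = 45.290 ms/bit
  a = 370 − 45.290 × 3.3219 = 219.550 ms
Then RT(20) = 219.550 + 45.290 × log₂ 20 = 219.550 + 45.290 × 4.3219 ≈ 415.290 ms.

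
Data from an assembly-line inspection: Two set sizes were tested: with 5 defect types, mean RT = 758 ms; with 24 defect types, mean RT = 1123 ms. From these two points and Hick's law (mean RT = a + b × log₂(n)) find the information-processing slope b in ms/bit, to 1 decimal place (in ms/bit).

161.3 ms/bit

The slope on a log₂ axis is (1123 − 758) / (4.5850 − 2.3219) = 161.288 ms/bit.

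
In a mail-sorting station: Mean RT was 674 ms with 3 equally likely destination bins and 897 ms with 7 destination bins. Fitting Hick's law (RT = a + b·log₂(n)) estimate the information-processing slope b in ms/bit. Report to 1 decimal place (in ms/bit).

Slope: b = (897 − 674) / (log₂ 7 − log₂ 3) = 223/1.2224 = 182.429 ms/bit.

182.4 ms/bit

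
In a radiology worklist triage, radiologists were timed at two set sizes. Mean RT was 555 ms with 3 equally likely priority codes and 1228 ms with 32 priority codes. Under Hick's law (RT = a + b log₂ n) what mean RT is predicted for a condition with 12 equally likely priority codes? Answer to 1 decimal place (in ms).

RT is linear in log₂ n, so two points fix the line:
  b = (1228 − 555) / (log₂ 32 − log₂ 3) = 673 / (5 − 1.5850) = 197.070 ms/bit
  a = 555 − 197.070 × 1.5850 = 242.652 ms
Then RT(12) = 242.652 + 197.070 × log₂ 12 = 242.652 + 197.070 × 3.5850 ≈ 949.139 ms.

949.1 ms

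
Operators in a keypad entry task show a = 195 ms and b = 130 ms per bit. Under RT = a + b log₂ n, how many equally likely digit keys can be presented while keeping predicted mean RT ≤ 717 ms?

16

130·log₂ n ≤ 717 − 195 = 522, giving log₂ n ≤ 4.0154 and n ≤ 16.172. The largest whole number is 16.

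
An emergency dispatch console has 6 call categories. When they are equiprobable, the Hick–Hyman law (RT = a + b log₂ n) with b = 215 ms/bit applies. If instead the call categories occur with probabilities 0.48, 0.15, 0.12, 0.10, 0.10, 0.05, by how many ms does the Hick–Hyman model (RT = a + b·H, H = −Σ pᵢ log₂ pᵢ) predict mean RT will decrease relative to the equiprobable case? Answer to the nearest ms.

The RT saving is b·ΔH. Equiprobable H₀ = log₂(6) = 2.5850 bits; with the given probabilities H = 2.1664 bits.
b·(H₀ − H) = 215 × (2.5850 − 2.1664) = 90.00 ms.

90 ms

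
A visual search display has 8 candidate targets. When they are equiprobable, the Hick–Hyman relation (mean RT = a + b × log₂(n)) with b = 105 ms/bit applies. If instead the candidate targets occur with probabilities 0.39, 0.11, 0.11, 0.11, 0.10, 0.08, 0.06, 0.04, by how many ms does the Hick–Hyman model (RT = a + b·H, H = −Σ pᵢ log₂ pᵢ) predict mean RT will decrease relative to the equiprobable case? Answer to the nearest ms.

38 ms

The RT saving is b·ΔH. Equiprobable H₀ = log₂(8) = 3.0000 bits; with the given probabilities H = 2.6336 bits.
b·(H₀ − H) = 105 × (3.0000 − 2.6336) = 38.47 ms.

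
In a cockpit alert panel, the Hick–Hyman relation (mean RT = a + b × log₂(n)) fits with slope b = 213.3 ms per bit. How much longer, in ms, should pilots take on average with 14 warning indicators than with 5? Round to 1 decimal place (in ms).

The intercept a cancels: ΔRT = b·(log₂ n₂ − log₂ n₁) = b·log₂(n₂/n₁).
log₂(14) − log₂(5) = 3.8074 − 2.3219 = 1.4854.
ΔRT = 213.3 × 1.4854 = 316.842 ms.

316.8 ms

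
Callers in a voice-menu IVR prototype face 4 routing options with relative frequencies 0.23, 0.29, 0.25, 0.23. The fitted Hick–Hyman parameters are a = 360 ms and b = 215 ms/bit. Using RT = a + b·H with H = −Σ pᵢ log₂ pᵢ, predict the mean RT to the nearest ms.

Entropy contributions −pᵢ log₂ pᵢ: 0.4877, 0.5179, 0.5000, 0.4877; sum H = 1.9932 bits.
RT = a + bH = 360 + 215·1.9932 = 788.55 ms.

789 ms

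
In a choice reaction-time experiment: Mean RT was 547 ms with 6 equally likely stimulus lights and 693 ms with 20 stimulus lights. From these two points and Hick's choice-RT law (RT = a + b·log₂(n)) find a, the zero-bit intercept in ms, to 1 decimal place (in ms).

329.7 ms

Slope: b = (693 − 547) / (log₂ 20 − log₂ 6) = 146/1.7370 = 84.055 ms/bit.
a = RT₁ − b·log₂ n₁ = 547 − 84.055 × 2.5850 = 329.722 ms.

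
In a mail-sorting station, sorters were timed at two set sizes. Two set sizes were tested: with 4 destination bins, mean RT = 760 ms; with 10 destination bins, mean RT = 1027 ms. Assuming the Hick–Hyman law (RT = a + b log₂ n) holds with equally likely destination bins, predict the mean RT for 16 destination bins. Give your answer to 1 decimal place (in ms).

1164.0 ms

Solve the two-equation system in a and b:
  b = (1027 − 760) / (log₂ 10 − log₂ 4) = 267 / (3.3219 − 2) = 201.978 ms/bit
  a = 760 − 201.978 × 2 = 356.045 ms
Then RT(16) = 356.045 + 201.978 × log₂ 16 = 356.045 + 201.978 × 4 ≈ 1163.955 ms.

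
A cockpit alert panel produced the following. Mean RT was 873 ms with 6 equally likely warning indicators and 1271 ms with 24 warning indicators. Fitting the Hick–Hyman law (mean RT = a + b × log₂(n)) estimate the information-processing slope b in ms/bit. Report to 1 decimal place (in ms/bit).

The slope on a log₂ axis is (1271 − 873) / (4.5850 − 2.5850) = 199.000 ms/bit.

199.0 ms/bit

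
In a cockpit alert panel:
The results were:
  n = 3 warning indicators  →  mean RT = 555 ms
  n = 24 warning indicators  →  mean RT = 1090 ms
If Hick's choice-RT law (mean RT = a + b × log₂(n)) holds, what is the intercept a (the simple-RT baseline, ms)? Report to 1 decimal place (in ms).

The slope on a log₂ axis is (1090 − 555) / (4.5850 − 1.5850) = 178.333 ms/bit.
Intercept: a = 555 − 178.333·log₂(3) = 272.348 ms.

272.3 ms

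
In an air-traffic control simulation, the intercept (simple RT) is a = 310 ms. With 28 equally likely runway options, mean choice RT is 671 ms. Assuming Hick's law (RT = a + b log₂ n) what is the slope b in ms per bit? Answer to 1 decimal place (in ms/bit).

log₂(28) = 4.8074 bits.
b = (RT − a)/log₂ n = (671 − 310) / 4.8074 = 75.093 ms/bit.

75.1 ms/bit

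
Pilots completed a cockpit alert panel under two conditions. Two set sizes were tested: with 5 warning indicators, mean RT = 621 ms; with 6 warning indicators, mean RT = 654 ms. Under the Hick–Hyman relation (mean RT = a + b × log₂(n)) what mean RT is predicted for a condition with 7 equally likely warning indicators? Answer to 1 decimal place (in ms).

681.9 ms

Solve the two-equation system in a and b:
  b = (654 − 621) / (log₂ 6 − log₂ 5) = 33 / (2.5850 − 2.3219) = 125.459 ms/bit
  a = 621 − 125.459 × 2.3219 = 329.694 ms
Then RT(7) = 329.694 + 125.459 × log₂ 7 = 329.694 + 125.459 × 2.8074 ≈ 681.901 ms.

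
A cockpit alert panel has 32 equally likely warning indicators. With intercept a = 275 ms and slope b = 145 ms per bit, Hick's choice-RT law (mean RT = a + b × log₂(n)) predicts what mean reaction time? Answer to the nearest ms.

log₂(32) = 5 bits, so RT = 275 + 145 × 5 ≈ 1000.000 ms.

1000 ms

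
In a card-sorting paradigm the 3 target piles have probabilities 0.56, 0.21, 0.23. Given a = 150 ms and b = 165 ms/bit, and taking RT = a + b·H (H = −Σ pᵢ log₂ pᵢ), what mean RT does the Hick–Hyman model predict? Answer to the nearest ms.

Entropy contributions −pᵢ log₂ pᵢ: 0.4684, 0.4728, 0.4877; sum H = 1.4289 bits.
RT = a + bH = 150 + 165·1.4289 = 385.77 ms.

386 ms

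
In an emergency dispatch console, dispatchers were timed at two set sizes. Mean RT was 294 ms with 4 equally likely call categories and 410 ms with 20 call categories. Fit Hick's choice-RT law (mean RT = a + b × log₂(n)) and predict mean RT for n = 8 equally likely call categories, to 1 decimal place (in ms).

Solve the two-equation system in a and b:
  b = (410 − 294) / (log₂ 20 − log₂ 4) = 116 / (4.3219 − 2) = 49.958 ms/bit
  a = 294 − 49.958 × 2 = 194.083 ms
Then RT(8) = 194.083 + 49.958 × log₂ 8 = 194.083 + 49.958 × 3 ≈ 343.958 ms.

344.0 ms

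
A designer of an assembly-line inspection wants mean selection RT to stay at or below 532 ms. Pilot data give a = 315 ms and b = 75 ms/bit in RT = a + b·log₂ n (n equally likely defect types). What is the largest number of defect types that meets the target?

Set 315 + 75·log₂ n ≤ 532 → log₂ n ≤ (532 − 315)/75 = 2.8933.
So n ≤ 2^2.8933 = 7.430; the largest integer n is 7.

7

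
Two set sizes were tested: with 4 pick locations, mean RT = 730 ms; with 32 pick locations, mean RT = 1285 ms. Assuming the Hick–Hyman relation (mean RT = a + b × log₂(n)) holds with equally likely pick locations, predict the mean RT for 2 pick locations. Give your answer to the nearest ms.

545 ms

Solve the two-equation system in a and b:
  b = (1285 − 730) / (log₂ 32 − log₂ 4) = 555 / (5 − 2) = 185 ms/bit
  a = 730 − 185 × 2 = 360 ms
Then RT(2) = 360 + 185 × log₂ 2 = 360 + 185 × 1 ≈ 545.000 ms.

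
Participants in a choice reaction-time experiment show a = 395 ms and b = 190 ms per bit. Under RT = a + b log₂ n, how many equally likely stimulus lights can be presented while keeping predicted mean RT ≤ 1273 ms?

Set 395 + 190·log₂ n ≤ 1273 → log₂ n ≤ (1273 − 395)/190 = 4.6211.
So n ≤ 2^4.6211 = 24.608; the largest integer n is 24.

24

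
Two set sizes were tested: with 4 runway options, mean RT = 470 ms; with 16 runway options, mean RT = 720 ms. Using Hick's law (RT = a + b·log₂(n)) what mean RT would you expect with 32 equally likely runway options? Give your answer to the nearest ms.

Solve the two-equation system in a and b:
  b = (720 − 470) / (log₂ 16 − log₂ 4) = 250 / (4 − 2) = 125 ms/bit
  a = 470 − 125 × 2 = 220 ms
Then RT(32) = 220 + 125 × log₂ 32 = 220 + 125 × 5 ≈ 845.000 ms.

845 ms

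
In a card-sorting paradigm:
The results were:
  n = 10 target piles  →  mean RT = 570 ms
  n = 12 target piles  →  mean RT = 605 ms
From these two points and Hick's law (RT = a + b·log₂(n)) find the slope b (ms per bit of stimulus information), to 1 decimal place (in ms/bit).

133.1 ms/bit

b = (RT₂ − RT₁)/(log₂ n₂ − log₂ n₁) = (605 − 570)/(3.5850 − 3.3219) = 133.062 ms/bit.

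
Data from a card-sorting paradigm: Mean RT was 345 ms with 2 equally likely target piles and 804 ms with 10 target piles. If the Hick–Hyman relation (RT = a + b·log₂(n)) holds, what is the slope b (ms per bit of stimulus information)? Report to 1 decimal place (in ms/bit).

197.7 ms/bit

Slope: b = (804 − 345) / (log₂ 10 − log₂ 2) = 459/2.3219 = 197.681 ms/bit.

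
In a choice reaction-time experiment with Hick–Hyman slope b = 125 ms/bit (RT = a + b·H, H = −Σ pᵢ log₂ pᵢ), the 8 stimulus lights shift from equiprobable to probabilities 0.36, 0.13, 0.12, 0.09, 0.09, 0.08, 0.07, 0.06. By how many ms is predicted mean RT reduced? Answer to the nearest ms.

36 ms

The RT saving is b·ΔH. Equiprobable H₀ = log₂(8) = 3.0000 bits; with the given probabilities H = 2.7092 bits.
b·(H₀ − H) = 125 × (3.0000 − 2.7092) = 36.35 ms.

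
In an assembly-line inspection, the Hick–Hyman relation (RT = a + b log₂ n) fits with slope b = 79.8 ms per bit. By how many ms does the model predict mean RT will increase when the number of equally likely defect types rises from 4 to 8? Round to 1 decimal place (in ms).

79.8 ms

The intercept a cancels: ΔRT = b·(log₂ n₂ − log₂ n₁) = b·log₂(n₂/n₁).
log₂(8) − log₂(4) = log₂(8/4) = log₂(2) = 1.
ΔRT = 79.8 × 1.0000 = 79.800 ms.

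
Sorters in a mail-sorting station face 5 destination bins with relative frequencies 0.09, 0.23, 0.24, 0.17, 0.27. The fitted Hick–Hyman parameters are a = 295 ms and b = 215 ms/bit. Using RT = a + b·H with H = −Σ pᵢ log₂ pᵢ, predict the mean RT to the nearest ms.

H = 0.09·log₂(1/0.09) + 0.23·log₂(1/0.23) + 0.24·log₂(1/0.24) + 0.17·log₂(1/0.17) + 0.27·log₂(1/0.27) = 2.2391 bits.
RT = 295 + 215 × 2.2391 = 776.40 ms.

776 ms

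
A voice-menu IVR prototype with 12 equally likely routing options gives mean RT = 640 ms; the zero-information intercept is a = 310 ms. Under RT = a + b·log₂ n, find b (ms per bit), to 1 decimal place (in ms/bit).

92.1 ms/bit

log₂(12) = 3.5850 bits.
b = (RT − a)/log₂ n = (640 − 310) / 3.5850 = 92.051 ms/bit.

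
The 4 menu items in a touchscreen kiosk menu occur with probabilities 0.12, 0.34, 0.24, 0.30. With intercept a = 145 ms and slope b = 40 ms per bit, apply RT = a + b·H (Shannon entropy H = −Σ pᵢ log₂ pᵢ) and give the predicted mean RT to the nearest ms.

221 ms

Entropy contributions −pᵢ log₂ pᵢ: 0.3671, 0.5292, 0.4941, 0.5211; sum H = 1.9115 bits.
RT = a + bH = 145 + 40·1.9115 = 221.46 ms.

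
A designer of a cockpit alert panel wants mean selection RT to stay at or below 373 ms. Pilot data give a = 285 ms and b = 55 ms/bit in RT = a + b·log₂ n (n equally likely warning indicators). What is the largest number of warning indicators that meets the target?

3

55·log₂ n ≤ 373 − 285 = 88, giving log₂ n ≤ 1.6000 and n ≤ 3.031. The largest whole number is 3.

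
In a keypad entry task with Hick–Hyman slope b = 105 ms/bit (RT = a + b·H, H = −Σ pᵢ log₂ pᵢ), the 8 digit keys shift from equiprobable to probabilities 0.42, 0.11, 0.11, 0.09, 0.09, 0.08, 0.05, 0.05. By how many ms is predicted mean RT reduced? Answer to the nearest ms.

Equiprobable entropy H₀ = log₂ 8 = 3.0000 bits.
Skewed entropy H = −Σ pᵢ log₂ pᵢ = 2.5752 bits.
ΔRT = b·(H₀ − H) = 105 × 0.4248 = 44.60 ms.

45 ms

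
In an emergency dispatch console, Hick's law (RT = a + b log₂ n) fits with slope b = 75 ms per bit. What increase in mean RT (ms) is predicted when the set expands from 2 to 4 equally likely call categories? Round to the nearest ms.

75 ms

Only the slope matters, since a is common to both: ΔRT = b·log₂(n₂/n₁).
log₂(4) − log₂(2) = log₂(4/2) = log₂(2) = 1.
ΔRT = 75 × 1.0000 = 75.000 ms.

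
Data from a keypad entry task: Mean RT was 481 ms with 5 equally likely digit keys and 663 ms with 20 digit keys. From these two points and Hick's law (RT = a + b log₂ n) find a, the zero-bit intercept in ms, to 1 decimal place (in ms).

269.7 ms

b = (RT₂ − RT₁)/(log₂ n₂ − log₂ n₁) = (663 − 481)/(4.3219 − 2.3219) = 91.000 ms/bit.
a = RT₁ − b·log₂ n₁ = 481 − 91.000 × 2.3219 = 269.705 ms.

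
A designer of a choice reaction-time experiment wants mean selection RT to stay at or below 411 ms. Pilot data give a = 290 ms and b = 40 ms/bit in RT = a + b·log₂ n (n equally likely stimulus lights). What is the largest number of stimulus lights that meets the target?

8

Set 290 + 40·log₂ n ≤ 411 → log₂ n ≤ (411 − 290)/40 = 3.0250.
So n ≤ 2^3.0250 = 8.140; the largest integer n is 8.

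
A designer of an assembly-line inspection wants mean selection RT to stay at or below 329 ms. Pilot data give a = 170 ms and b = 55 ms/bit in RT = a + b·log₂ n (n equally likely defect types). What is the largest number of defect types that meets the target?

Set 170 + 55·log₂ n ≤ 329 → log₂ n ≤ (329 − 170)/55 = 2.8909.
So n ≤ 2^2.8909 = 7.417; the largest integer n is 7.

7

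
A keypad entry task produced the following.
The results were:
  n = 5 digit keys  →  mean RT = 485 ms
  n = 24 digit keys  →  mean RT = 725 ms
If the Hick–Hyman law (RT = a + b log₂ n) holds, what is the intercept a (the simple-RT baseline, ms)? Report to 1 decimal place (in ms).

b = (RT₂ − RT₁)/(log₂ n₂ − log₂ n₁) = (725 − 485)/(4.5850 − 2.3219) = 106.052 ms/bit.
Intercept: a = 485 − 106.052·log₂(5) = 238.754 ms.

238.8 ms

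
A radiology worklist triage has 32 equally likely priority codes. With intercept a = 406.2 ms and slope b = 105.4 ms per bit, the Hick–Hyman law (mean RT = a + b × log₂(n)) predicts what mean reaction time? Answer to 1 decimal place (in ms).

log₂(32) = 5 bits, so RT = 406.2 + 105.4 × 5 ≈ 933.200 ms.

933.2 ms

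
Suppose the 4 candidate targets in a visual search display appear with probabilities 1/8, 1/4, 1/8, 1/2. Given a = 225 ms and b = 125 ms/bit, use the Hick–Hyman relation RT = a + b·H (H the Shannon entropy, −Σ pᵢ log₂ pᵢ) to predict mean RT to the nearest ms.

H = −Σ pᵢ log₂ pᵢ = 0.125·3 + 0.25·2 + 0.125·3 + 0.5·1 = 1.750 bits.
RT = 225 + 125 × 1.750 = 443.75 ms.

444 ms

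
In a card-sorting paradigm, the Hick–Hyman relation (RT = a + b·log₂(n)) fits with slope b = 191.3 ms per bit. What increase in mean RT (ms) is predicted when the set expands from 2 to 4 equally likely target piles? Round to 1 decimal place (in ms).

191.3 ms

Only the slope matters, since a is common to both: ΔRT = b·log₂(n₂/n₁).
log₂(4) − log₂(2) = log₂(4/2) = log₂(2) = 1.
ΔRT = 191.3 × 1.0000 = 191.300 ms.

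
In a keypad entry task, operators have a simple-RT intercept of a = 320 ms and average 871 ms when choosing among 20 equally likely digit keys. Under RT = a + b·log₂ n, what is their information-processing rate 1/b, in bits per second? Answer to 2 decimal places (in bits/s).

7.84 bits/s

b = (871 − 320)/log₂ 20 = 551/4.3219 = 127.489 ms per bit = 0.12749 s/bit; the reciprocal is 7.844 bits/s.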